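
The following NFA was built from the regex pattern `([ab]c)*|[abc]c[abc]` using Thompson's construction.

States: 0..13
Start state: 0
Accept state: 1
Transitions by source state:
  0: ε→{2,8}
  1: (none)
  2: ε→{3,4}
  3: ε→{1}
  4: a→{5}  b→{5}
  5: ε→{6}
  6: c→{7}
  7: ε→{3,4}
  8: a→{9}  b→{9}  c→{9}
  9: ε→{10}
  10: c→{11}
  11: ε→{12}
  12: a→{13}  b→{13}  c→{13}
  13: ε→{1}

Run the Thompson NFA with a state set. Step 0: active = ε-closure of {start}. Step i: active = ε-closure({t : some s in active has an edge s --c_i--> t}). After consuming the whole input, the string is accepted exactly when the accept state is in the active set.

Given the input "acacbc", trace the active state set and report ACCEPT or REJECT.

S₀ = ε-closure({0}) = {0,1,2,3,4,8}
'a' @ 1: {5,6,9,10}
'c' @ 2: {1,3,4,7,11,12}  ✓accept
'a' @ 3: {1,5,6,13}  ✓accept
'c' @ 4: {1,3,4,7}  ✓accept
'b' @ 5: {5,6}
'c' @ 6: {1,3,4,7}  ✓accept
after full input: {1,3,4,7}  (accept=1 in)

Answer: ACCEPT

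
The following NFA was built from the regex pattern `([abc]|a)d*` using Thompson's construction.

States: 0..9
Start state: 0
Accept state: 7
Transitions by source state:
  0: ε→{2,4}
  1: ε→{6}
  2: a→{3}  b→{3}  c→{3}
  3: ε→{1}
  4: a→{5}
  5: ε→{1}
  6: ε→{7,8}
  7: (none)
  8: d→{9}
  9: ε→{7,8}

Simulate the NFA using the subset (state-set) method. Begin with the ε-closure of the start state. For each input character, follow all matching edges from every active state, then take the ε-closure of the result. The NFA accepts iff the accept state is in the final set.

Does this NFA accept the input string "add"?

Answer: ACCEPT

Derivation:
initial (ε-close {0}): {0,2,4}
'a' @ 1: {1,3,5,6,7,8}  [accepting]
'd' @ 2: {7,8,9}  [accepting]
'd' @ 3: {7,8,9}  [accepting]
end set {7,8,9} — state 7 in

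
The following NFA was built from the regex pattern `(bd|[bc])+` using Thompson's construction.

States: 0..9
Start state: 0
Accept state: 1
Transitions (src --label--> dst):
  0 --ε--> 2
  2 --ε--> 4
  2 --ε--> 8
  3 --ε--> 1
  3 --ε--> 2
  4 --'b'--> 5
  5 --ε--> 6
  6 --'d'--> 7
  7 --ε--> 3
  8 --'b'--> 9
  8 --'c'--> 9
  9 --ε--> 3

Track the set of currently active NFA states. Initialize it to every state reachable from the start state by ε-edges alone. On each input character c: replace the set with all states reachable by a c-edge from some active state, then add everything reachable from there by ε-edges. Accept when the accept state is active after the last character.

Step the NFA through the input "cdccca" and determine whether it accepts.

Answer: REJECT

Steps:
start: ε-closure({0}) = {0,2,4,8}
'c' @ 1: {1,2,3,4,8,9}  [accepting]
'd' @ 2: {}  — state set empty
rest 'ccca' ignored (set empty)
final: {}; accept 1 not in set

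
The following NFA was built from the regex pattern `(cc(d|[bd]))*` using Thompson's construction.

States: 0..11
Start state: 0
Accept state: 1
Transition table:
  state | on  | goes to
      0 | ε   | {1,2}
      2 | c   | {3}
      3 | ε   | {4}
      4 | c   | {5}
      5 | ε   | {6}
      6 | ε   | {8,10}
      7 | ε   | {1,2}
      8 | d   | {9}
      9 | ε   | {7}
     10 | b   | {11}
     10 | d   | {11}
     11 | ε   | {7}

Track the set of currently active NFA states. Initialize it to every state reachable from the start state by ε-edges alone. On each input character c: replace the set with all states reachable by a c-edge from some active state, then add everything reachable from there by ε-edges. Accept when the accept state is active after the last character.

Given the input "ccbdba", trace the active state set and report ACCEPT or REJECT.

Answer: REJECT

Derivation:
initial (ε-close {0}): {0,1,2}
'c' @ 1: {3,4}
'c' @ 2: {5,6,8,10}
'b' @ 3: {1,2,7,11}  ✓accept
'd' @ 4: {}  — state set empty
rest 'ba' ignored (set empty)
final: {}; accept 1 not in set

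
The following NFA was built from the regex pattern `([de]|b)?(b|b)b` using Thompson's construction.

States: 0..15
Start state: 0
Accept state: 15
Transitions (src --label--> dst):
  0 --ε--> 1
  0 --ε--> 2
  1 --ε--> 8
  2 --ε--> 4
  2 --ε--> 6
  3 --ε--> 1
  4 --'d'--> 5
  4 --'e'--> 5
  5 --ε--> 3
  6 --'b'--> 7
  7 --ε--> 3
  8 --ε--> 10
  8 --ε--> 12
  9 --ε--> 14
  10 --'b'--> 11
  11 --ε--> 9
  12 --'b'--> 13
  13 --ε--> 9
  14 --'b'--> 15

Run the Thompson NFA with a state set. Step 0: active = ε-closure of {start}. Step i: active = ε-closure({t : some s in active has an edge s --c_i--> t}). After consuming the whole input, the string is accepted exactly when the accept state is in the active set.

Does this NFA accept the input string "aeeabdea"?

Answer: REJECT

Derivation:
S₀ = ε-closure({0}) = {0,1,2,4,6,8,10,12}
'a' @ 1: {}  — no active states
rest 'eeabdea' ignored (set empty)
after full input: {}  (accept=15 not in)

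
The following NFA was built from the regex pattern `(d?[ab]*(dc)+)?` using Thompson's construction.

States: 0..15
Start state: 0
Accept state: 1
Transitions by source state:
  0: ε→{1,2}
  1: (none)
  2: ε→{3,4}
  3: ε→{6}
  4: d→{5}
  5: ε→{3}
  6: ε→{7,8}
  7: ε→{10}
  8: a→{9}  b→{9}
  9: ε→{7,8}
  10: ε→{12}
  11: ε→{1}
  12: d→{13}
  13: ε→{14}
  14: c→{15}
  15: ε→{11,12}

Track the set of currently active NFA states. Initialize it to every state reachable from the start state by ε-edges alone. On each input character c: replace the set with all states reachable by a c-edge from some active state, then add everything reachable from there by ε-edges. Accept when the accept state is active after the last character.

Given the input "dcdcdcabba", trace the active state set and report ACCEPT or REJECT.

S₀ = ε-closure({0}) = {0,1,2,3,4,6,7,8,10,12}
'd' @ 1: {3,5,6,7,8,10,12,13,14}
'c' @ 2: {1,11,12,15}  [accepting]
'd' @ 3: {13,14}
'c' @ 4: {1,11,12,15}  [accepting]
'd' @ 5: {13,14}
'c' @ 6: {1,11,12,15}  [accepting]
'a' @ 7: {}  — state set empty
rest 'bba' ignored (set empty)
final: {}; accept 1 not in set

Answer: REJECT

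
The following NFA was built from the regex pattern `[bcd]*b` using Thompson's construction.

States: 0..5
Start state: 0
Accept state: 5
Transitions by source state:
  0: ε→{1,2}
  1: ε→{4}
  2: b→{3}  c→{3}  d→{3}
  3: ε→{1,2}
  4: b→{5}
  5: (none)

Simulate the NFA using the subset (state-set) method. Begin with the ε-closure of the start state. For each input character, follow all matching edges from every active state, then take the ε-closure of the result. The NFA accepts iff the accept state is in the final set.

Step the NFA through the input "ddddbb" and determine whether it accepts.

Answer: ACCEPT

Trace:
initial (ε-close {0}): {0,1,2,4}
'd' @ 1: {1,2,3,4}
'd' @ 2: {1,2,3,4}
'd' @ 3: {1,2,3,4}
'd' @ 4: {1,2,3,4}
'b' @ 5: {1,2,3,4,5}  [accepting]
'b' @ 6: {1,2,3,4,5}  [accepting]
after full input: {1,2,3,4,5}  (accept=5 in)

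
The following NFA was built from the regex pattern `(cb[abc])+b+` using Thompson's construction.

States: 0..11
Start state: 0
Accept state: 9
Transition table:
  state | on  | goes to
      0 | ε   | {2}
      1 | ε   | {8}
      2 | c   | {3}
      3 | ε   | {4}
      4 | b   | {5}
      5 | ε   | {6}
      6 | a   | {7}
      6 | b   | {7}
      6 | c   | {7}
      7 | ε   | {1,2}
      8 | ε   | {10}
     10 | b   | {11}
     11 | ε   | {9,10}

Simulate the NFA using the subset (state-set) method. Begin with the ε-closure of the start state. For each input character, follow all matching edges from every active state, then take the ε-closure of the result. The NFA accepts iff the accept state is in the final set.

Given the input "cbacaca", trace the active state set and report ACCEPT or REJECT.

Answer: REJECT

Steps:
S₀ = ε-closure({0}) = {0,2}
'c' @ 1: {3,4}
'b' @ 2: {5,6}
'a' @ 3: {1,2,7,8,10}
'c' @ 4: {3,4}
'a' @ 5: {}  — no active states
rest 'ca' ignored (set empty)
final: {}; accept 9 not in set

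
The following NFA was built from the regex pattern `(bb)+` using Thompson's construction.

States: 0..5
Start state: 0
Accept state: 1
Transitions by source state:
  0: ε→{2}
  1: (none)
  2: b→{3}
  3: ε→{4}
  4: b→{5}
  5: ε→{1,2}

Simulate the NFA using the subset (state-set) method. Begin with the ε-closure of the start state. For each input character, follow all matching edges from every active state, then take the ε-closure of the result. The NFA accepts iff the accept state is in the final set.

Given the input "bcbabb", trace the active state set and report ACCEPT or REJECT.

Answer: REJECT

Trace:
initial (ε-close {0}): {0,2}
'b' @ 1: {3,4}
'c' @ 2: {}  — no active states
rest 'babb' ignored (set empty)
after full input: {}  (accept=1 not in)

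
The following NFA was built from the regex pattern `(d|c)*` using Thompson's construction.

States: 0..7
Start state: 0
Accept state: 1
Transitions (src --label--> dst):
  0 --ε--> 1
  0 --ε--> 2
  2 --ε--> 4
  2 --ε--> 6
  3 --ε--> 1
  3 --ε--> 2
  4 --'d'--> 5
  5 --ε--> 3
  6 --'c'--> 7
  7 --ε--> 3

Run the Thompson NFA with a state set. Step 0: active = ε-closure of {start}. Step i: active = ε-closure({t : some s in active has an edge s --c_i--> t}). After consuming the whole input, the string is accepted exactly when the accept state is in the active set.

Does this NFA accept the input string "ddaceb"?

start: ε-closure({0}) = {0,1,2,4,6}
'd' @ 1: {1,2,3,4,5,6}  ✓accept
'd' @ 2: {1,2,3,4,5,6}  ✓accept
'a' @ 3: {}  — dead — no transitions
rest 'ceb' ignored (set empty)
final: {}; accept 1 not in set

Answer: REJECT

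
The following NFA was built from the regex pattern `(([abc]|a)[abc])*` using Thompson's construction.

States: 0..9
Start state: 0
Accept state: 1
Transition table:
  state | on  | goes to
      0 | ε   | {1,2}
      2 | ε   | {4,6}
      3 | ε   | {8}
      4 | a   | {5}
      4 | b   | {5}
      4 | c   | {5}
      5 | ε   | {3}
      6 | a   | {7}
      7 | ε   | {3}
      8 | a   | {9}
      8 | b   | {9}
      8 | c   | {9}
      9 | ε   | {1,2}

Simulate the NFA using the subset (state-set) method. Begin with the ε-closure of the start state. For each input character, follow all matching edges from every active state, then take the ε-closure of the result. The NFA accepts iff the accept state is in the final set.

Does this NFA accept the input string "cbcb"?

S₀ = ε-closure({0}) = {0,1,2,4,6}
'c' @ 1: {3,5,8}
'b' @ 2: {1,2,4,6,9}  (accept∈set)
'c' @ 3: {3,5,8}
'b' @ 4: {1,2,4,6,9}  (accept∈set)
final: {1,2,4,6,9}; accept 1 in set

Answer: ACCEPT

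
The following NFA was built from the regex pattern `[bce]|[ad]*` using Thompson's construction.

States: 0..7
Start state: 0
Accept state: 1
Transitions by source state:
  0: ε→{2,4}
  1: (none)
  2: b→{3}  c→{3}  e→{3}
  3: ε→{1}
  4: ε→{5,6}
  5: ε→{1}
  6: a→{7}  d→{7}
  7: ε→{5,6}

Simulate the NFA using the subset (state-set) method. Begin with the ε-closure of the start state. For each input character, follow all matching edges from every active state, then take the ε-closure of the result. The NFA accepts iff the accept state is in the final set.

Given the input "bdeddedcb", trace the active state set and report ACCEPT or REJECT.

initial (ε-close {0}): {0,1,2,4,5,6}
'b' @ 1: {1,3}  (accept∈set)
'd' @ 2: {}  — dead — no transitions
rest 'eddedcb' ignored (set empty)
end set {} — state 1 not in

Answer: REJECT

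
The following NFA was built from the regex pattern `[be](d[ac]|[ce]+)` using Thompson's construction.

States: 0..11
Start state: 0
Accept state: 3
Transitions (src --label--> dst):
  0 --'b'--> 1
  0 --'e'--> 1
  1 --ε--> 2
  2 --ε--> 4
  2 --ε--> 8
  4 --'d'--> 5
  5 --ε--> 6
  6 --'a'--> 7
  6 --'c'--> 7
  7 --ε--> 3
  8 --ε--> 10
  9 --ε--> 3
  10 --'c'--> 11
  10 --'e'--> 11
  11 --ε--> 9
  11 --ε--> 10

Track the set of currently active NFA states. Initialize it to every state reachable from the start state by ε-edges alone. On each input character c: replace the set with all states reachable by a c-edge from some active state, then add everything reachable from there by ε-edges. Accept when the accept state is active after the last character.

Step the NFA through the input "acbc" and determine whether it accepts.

start: ε-closure({0}) = {0}
'a' @ 1: {}  — dead — no transitions
rest 'cbc' ignored (set empty)
final: {}; accept 3 not in set

Answer: REJECT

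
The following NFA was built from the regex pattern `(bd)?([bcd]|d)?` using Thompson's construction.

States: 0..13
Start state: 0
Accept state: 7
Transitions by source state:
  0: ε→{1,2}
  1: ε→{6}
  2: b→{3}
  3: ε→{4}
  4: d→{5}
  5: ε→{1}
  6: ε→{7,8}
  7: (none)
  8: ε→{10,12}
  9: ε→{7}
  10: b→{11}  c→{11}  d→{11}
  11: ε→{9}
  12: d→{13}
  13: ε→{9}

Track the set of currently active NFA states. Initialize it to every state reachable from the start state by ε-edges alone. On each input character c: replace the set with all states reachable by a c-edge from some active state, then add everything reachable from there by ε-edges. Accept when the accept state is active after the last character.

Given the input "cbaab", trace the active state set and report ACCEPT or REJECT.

start: ε-closure({0}) = {0,1,2,6,7,8,10,12}
'c' @ 1: {7,9,11}  [accepting]
'b' @ 2: {}  — state set empty
rest 'aab' ignored (set empty)
end set {} — state 7 not in

Answer: REJECT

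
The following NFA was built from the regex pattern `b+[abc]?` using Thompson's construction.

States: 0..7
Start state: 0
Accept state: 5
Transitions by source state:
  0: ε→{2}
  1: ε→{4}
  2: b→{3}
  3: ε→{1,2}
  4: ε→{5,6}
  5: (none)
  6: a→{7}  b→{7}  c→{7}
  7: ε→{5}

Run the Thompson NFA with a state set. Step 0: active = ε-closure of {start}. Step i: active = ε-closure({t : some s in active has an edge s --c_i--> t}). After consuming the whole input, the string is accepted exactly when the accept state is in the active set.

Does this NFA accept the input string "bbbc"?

S₀ = ε-closure({0}) = {0,2}
'b' @ 1: {1,2,3,4,5,6}  [accepting]
'b' @ 2: {1,2,3,4,5,6,7}  [accepting]
'b' @ 3: {1,2,3,4,5,6,7}  [accepting]
'c' @ 4: {5,7}  [accepting]
end set {5,7} — state 5 in

Answer: ACCEPT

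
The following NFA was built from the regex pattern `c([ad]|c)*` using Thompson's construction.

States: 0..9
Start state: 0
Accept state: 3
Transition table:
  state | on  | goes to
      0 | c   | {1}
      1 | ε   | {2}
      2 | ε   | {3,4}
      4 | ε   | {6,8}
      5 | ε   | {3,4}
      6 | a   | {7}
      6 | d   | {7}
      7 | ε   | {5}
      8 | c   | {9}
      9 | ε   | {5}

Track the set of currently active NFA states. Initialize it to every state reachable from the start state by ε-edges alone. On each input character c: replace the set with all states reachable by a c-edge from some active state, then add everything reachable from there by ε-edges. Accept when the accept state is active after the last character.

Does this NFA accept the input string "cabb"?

Answer: REJECT

Steps:
S₀ = ε-closure({0}) = {0}
'c' @ 1: {1,2,3,4,6,8}  ✓accept
'a' @ 2: {3,4,5,6,7,8}  ✓accept
'b' @ 3: {}  — dead — no transitions
rest 'b' ignored (set empty)
final: {}; accept 3 not in set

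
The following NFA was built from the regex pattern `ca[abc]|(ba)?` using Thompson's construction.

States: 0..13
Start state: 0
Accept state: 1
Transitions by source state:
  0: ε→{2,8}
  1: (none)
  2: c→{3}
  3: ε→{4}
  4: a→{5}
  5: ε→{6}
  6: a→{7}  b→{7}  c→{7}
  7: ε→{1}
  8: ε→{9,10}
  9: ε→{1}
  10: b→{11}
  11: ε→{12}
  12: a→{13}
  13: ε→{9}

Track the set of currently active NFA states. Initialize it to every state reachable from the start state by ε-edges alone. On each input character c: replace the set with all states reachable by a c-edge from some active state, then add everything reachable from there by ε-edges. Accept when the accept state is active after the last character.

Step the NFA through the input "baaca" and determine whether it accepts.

Answer: REJECT

Steps:
initial (ε-close {0}): {0,1,2,8,9,10}
'b' @ 1: {11,12}
'a' @ 2: {1,9,13}  [accepting]
'a' @ 3: {}  — state set empty
rest 'ca' ignored (set empty)
after full input: {}  (accept=1 not in)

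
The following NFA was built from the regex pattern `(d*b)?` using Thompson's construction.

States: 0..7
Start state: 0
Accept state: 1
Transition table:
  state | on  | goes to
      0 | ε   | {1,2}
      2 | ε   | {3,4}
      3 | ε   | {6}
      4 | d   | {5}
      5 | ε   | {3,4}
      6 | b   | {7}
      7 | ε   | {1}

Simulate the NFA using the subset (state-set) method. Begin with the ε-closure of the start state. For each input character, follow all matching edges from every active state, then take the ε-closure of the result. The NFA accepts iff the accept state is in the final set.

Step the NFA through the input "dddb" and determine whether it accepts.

initial (ε-close {0}): {0,1,2,3,4,6}
'd' @ 1: {3,4,5,6}
'd' @ 2: {3,4,5,6}
'd' @ 3: {3,4,5,6}
'b' @ 4: {1,7}  (accept∈set)
end set {1,7} — state 1 in

Answer: ACCEPT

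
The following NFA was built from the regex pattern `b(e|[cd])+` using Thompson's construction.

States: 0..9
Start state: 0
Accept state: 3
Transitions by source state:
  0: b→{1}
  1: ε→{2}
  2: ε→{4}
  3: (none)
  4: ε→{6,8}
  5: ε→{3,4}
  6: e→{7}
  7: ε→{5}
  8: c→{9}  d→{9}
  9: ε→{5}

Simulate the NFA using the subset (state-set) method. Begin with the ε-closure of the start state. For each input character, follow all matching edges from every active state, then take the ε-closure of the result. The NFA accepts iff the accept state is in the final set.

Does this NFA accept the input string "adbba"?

S₀ = ε-closure({0}) = {0}
'a' @ 1: {}  — no active states
rest 'dbba' ignored (set empty)
final: {}; accept 3 not in set

Answer: REJECT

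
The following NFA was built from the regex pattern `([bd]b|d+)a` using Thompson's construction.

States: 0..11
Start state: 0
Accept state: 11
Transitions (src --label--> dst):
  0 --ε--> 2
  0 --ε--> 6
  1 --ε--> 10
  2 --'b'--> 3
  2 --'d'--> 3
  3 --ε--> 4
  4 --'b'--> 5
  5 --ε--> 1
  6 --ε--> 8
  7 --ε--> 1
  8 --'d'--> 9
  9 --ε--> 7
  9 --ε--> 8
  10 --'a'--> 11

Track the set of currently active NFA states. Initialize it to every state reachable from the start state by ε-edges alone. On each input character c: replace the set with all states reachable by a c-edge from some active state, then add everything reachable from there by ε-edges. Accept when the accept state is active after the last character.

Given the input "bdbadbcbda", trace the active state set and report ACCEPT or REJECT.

S₀ = ε-closure({0}) = {0,2,6,8}
'b' @ 1: {3,4}
'd' @ 2: {}  — no active states
rest 'badbcbda' ignored (set empty)
after full input: {}  (accept=11 not in)

Answer: REJECT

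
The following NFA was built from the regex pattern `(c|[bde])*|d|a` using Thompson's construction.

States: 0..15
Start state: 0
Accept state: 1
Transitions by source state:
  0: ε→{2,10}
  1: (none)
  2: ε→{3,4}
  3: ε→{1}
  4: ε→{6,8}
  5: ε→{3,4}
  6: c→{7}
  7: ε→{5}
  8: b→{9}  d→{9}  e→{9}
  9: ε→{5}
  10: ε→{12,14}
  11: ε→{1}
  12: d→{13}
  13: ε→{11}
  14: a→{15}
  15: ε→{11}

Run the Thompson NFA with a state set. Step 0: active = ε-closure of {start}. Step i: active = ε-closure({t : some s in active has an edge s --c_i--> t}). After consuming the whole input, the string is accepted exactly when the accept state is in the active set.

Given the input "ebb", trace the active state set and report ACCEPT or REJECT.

Answer: ACCEPT

Derivation:
initial (ε-close {0}): {0,1,2,3,4,6,8,10,12,14}
'e' @ 1: {1,3,4,5,6,8,9}  (accept∈set)
'b' @ 2: {1,3,4,5,6,8,9}  (accept∈set)
'b' @ 3: {1,3,4,5,6,8,9}  (accept∈set)
after full input: {1,3,4,5,6,8,9}  (accept=1 in)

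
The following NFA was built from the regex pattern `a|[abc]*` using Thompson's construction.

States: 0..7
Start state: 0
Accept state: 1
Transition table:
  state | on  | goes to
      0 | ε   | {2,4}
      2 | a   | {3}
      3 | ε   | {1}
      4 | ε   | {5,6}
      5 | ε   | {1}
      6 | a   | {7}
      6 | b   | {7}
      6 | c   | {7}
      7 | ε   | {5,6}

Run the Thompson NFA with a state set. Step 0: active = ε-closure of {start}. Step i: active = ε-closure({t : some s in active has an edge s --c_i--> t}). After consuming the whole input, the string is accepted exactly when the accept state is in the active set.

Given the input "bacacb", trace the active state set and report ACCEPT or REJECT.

Answer: ACCEPT

Trace:
start: ε-closure({0}) = {0,1,2,4,5,6}
'b' @ 1: {1,5,6,7}  ✓accept
'a' @ 2: {1,5,6,7}  ✓accept
'c' @ 3: {1,5,6,7}  ✓accept
'a' @ 4: {1,5,6,7}  ✓accept
'c' @ 5: {1,5,6,7}  ✓accept
'b' @ 6: {1,5,6,7}  ✓accept
end set {1,5,6,7} — state 1 in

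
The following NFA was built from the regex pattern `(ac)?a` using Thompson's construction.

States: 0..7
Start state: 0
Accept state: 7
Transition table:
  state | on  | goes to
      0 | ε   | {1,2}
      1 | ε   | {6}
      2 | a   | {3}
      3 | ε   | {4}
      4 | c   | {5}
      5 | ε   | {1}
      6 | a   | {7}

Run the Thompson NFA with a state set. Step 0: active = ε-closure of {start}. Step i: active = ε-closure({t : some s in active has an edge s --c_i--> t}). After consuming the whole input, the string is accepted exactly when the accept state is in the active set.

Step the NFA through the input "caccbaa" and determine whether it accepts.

Answer: REJECT

Trace:
start: ε-closure({0}) = {0,1,2,6}
'c' @ 1: {}  — state set empty
rest 'accbaa' ignored (set empty)
after full input: {}  (accept=7 not in)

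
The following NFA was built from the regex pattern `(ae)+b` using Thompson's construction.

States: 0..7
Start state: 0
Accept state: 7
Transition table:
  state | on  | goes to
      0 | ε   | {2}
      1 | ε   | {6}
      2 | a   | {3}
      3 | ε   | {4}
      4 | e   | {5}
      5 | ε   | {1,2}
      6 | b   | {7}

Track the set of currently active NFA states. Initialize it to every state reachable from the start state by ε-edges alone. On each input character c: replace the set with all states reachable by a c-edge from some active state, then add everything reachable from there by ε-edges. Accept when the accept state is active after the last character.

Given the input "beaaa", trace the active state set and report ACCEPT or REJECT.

Answer: REJECT

Derivation:
S₀ = ε-closure({0}) = {0,2}
'b' @ 1: {}  — no active states
rest 'eaaa' ignored (set empty)
final: {}; accept 7 not in set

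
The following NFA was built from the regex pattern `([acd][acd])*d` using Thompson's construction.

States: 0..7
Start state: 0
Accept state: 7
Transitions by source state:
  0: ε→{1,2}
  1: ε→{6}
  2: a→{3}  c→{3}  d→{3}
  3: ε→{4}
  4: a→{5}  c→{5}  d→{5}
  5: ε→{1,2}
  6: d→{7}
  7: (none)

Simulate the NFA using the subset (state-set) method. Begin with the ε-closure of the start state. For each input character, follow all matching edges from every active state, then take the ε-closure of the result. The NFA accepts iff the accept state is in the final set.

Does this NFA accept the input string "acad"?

Answer: REJECT

Steps:
initial (ε-close {0}): {0,1,2,6}
'a' @ 1: {3,4}
'c' @ 2: {1,2,5,6}
'a' @ 3: {3,4}
'd' @ 4: {1,2,5,6}
after full input: {1,2,5,6}  (accept=7 not in)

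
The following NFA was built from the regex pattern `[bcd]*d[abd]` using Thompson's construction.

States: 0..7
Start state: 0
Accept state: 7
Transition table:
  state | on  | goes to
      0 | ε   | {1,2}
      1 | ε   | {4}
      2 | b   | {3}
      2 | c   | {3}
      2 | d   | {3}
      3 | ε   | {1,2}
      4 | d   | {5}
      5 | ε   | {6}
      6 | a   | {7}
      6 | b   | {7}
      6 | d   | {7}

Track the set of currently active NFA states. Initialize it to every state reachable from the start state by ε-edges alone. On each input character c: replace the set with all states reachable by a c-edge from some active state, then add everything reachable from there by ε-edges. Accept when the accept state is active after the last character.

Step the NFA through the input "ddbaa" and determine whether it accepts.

Answer: REJECT

Steps:
start: ε-closure({0}) = {0,1,2,4}
'd' @ 1: {1,2,3,4,5,6}
'd' @ 2: {1,2,3,4,5,6,7}  ✓accept
'b' @ 3: {1,2,3,4,7}  ✓accept
'a' @ 4: {}  — state set empty
rest 'a' ignored (set empty)
end set {} — state 7 not in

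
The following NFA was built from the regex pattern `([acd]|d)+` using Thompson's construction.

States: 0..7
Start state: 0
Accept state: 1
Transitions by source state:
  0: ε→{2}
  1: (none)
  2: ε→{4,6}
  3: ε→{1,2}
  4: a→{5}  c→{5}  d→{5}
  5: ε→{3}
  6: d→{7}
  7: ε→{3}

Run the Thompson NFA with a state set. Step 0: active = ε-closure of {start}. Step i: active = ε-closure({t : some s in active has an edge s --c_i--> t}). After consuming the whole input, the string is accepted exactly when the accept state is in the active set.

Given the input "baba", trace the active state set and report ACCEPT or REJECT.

S₀ = ε-closure({0}) = {0,2,4,6}
'b' @ 1: {}  — dead — no transitions
rest 'aba' ignored (set empty)
end set {} — state 1 not in

Answer: REJECT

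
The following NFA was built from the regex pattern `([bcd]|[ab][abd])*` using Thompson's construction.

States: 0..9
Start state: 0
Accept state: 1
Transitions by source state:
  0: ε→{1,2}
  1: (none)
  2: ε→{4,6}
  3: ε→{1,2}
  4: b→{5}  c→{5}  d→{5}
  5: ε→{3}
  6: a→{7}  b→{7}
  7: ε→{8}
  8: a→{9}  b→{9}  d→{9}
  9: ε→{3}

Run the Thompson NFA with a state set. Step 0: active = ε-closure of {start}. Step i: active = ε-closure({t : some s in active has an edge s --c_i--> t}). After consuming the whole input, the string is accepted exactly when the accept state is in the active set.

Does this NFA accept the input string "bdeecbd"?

initial (ε-close {0}): {0,1,2,4,6}
'b' @ 1: {1,2,3,4,5,6,7,8}  (accept∈set)
'd' @ 2: {1,2,3,4,5,6,9}  (accept∈set)
'e' @ 3: {}  — dead — no transitions
rest 'ecbd' ignored (set empty)
final: {}; accept 1 not in set

Answer: REJECT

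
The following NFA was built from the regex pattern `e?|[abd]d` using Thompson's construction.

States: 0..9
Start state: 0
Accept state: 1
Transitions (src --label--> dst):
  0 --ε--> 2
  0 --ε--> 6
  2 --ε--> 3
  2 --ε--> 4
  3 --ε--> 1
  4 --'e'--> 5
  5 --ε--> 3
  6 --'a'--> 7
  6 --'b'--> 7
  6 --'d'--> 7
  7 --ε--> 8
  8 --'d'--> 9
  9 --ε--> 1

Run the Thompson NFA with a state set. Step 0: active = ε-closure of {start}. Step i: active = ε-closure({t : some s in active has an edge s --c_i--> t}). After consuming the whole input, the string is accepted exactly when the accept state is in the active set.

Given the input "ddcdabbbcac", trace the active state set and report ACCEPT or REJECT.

Answer: REJECT

Derivation:
S₀ = ε-closure({0}) = {0,1,2,3,4,6}
'd' @ 1: {7,8}
'd' @ 2: {1,9}  ✓accept
'c' @ 3: {}  — dead — no transitions
rest 'dabbbcac' ignored (set empty)
end set {} — state 1 not in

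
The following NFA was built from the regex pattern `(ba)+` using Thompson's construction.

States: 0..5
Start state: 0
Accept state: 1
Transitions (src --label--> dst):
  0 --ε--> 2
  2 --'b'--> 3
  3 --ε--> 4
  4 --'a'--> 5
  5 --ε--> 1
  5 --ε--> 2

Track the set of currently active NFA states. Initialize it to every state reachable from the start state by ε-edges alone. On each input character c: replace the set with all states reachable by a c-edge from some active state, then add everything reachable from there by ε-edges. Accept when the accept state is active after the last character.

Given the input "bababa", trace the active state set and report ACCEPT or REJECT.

Answer: ACCEPT

Steps:
start: ε-closure({0}) = {0,2}
'b' @ 1: {3,4}
'a' @ 2: {1,2,5}  [accepting]
'b' @ 3: {3,4}
'a' @ 4: {1,2,5}  [accepting]
'b' @ 5: {3,4}
'a' @ 6: {1,2,5}  [accepting]
after full input: {1,2,5}  (accept=1 in)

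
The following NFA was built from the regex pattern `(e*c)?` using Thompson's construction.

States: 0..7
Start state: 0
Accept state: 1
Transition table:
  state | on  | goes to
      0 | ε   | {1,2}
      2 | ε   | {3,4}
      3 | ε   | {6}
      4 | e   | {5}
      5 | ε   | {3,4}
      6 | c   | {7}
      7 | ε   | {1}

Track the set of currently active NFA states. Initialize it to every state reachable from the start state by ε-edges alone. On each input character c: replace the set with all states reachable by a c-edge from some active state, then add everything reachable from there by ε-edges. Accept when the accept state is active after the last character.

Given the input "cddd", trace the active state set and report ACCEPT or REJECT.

initial (ε-close {0}): {0,1,2,3,4,6}
'c' @ 1: {1,7}  ✓accept
'd' @ 2: {}  — no active states
rest 'dd' ignored (set empty)
final: {}; accept 1 not in set

Answer: REJECT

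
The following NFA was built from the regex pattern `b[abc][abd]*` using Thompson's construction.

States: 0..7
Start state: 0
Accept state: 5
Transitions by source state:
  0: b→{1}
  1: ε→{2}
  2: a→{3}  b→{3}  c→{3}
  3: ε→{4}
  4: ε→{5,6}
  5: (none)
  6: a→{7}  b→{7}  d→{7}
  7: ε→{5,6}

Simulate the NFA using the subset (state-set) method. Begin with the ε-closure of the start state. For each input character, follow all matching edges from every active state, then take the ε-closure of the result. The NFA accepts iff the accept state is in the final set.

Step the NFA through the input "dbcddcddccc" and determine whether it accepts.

Answer: REJECT

Derivation:
start: ε-closure({0}) = {0}
'd' @ 1: {}  — state set empty
rest 'bcddcddccc' ignored (set empty)
after full input: {}  (accept=5 not in)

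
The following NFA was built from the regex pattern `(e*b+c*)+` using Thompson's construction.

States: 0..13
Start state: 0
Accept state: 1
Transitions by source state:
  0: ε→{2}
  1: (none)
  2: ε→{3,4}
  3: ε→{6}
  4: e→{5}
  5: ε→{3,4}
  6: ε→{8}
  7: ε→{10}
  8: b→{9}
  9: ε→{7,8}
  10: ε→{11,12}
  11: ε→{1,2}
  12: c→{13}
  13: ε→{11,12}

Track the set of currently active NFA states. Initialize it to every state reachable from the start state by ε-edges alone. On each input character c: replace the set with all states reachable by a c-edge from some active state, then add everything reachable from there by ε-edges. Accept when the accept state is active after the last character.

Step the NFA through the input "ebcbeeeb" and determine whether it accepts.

Answer: ACCEPT

Derivation:
S₀ = ε-closure({0}) = {0,2,3,4,6,8}
'e' @ 1: {3,4,5,6,8}
'b' @ 2: {1,2,3,4,6,7,8,9,10,11,12}  (accept∈set)
'c' @ 3: {1,2,3,4,6,8,11,12,13}  (accept∈set)
'b' @ 4: {1,2,3,4,6,7,8,9,10,11,12}  (accept∈set)
'e' @ 5: {3,4,5,6,8}
'e' @ 6: {3,4,5,6,8}
'e' @ 7: {3,4,5,6,8}
'b' @ 8: {1,2,3,4,6,7,8,9,10,11,12}  (accept∈set)
end set {1,2,3,4,6,7,8,9,10,11,12} — state 1 in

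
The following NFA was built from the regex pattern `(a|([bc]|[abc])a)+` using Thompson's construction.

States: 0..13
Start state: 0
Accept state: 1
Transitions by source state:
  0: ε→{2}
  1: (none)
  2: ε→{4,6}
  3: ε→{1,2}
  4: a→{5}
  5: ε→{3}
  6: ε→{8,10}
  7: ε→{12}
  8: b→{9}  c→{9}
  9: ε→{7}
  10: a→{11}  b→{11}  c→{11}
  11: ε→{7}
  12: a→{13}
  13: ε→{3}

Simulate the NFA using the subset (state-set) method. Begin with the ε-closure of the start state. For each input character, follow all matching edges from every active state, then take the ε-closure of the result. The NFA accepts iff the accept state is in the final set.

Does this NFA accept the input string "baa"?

initial (ε-close {0}): {0,2,4,6,8,10}
'b' @ 1: {7,9,11,12}
'a' @ 2: {1,2,3,4,6,8,10,13}  ✓accept
'a' @ 3: {1,2,3,4,5,6,7,8,10,11,12}  ✓accept
final: {1,2,3,4,5,6,7,8,10,11,12}; accept 1 in set

Answer: ACCEPT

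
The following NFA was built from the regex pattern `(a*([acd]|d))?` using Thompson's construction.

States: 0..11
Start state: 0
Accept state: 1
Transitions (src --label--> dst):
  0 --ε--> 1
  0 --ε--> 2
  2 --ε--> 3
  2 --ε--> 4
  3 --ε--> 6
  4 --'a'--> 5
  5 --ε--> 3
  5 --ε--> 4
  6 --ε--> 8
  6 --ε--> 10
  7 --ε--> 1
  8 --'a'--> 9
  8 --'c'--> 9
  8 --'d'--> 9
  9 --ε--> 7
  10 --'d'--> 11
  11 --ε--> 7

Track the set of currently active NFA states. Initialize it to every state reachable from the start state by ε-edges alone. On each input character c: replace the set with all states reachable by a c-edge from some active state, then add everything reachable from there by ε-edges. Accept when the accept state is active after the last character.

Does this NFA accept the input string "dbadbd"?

Answer: REJECT

Steps:
initial (ε-close {0}): {0,1,2,3,4,6,8,10}
'd' @ 1: {1,7,9,11}  (accept∈set)
'b' @ 2: {}  — dead — no transitions
rest 'adbd' ignored (set empty)
after full input: {}  (accept=1 not in)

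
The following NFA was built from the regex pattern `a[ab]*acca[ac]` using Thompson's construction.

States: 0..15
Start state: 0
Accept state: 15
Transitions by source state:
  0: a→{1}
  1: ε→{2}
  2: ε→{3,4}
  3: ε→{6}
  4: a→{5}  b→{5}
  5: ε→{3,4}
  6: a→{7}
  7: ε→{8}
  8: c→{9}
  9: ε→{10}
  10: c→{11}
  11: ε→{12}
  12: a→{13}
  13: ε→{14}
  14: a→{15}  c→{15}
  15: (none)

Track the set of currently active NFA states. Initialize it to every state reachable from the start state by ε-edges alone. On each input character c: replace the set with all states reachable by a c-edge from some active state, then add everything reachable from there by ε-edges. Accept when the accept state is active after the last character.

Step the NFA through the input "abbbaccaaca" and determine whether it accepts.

Answer: REJECT

Derivation:
start: ε-closure({0}) = {0}
'a' @ 1: {1,2,3,4,6}
'b' @ 2: {3,4,5,6}
'b' @ 3: {3,4,5,6}
'b' @ 4: {3,4,5,6}
'a' @ 5: {3,4,5,6,7,8}
'c' @ 6: {9,10}
'c' @ 7: {11,12}
'a' @ 8: {13,14}
'a' @ 9: {15}  [accepting]
'c' @ 10: {}  — dead — no transitions
rest 'a' ignored (set empty)
after full input: {}  (accept=15 not in)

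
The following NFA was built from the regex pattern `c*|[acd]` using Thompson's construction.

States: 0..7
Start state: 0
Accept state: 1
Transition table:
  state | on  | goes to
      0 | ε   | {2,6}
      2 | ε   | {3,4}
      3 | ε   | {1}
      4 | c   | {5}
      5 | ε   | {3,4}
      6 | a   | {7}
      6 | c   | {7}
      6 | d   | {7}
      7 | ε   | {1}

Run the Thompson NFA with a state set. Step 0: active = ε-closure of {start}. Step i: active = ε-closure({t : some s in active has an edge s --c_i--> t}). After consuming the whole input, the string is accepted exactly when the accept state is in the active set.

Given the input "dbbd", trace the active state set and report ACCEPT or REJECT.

S₀ = ε-closure({0}) = {0,1,2,3,4,6}
'd' @ 1: {1,7}  (accept∈set)
'b' @ 2: {}  — state set empty
rest 'bd' ignored (set empty)
end set {} — state 1 not in

Answer: REJECT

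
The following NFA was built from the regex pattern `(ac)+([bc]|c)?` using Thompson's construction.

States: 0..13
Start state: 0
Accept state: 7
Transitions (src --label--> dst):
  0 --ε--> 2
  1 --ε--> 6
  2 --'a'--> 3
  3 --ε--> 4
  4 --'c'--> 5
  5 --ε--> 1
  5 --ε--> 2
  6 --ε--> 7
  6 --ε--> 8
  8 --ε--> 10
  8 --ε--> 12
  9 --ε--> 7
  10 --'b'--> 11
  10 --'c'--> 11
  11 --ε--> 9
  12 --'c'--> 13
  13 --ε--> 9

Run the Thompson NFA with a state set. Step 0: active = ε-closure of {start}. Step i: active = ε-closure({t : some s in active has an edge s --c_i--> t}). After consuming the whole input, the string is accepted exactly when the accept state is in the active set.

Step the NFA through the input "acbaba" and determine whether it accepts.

Answer: REJECT

Steps:
start: ε-closure({0}) = {0,2}
'a' @ 1: {3,4}
'c' @ 2: {1,2,5,6,7,8,10,12}  [accepting]
'b' @ 3: {7,9,11}  [accepting]
'a' @ 4: {}  — dead — no transitions
rest 'ba' ignored (set empty)
after full input: {}  (accept=7 not in)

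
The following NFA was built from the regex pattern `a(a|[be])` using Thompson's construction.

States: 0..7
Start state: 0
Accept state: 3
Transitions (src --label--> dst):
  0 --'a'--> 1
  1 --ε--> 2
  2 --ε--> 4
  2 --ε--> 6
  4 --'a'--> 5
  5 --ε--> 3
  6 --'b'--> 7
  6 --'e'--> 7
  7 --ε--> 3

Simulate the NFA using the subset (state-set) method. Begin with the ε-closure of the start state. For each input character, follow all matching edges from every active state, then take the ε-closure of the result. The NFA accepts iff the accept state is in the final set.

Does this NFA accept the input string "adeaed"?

initial (ε-close {0}): {0}
'a' @ 1: {1,2,4,6}
'd' @ 2: {}  — no active states
rest 'eaed' ignored (set empty)
after full input: {}  (accept=3 not in)

Answer: REJECT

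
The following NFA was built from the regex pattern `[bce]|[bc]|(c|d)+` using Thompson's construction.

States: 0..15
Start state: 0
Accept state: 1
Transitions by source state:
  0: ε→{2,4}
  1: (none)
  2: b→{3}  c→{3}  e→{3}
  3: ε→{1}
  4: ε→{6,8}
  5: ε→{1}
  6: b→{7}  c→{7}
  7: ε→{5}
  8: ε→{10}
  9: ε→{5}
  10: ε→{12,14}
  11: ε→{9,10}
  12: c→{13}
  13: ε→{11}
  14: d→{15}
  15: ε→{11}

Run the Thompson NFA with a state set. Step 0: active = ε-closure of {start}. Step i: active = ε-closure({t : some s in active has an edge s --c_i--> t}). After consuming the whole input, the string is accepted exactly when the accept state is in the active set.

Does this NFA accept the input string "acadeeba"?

S₀ = ε-closure({0}) = {0,2,4,6,8,10,12,14}
'a' @ 1: {}  — dead — no transitions
rest 'cadeeba' ignored (set empty)
after full input: {}  (accept=1 not in)

Answer: REJECT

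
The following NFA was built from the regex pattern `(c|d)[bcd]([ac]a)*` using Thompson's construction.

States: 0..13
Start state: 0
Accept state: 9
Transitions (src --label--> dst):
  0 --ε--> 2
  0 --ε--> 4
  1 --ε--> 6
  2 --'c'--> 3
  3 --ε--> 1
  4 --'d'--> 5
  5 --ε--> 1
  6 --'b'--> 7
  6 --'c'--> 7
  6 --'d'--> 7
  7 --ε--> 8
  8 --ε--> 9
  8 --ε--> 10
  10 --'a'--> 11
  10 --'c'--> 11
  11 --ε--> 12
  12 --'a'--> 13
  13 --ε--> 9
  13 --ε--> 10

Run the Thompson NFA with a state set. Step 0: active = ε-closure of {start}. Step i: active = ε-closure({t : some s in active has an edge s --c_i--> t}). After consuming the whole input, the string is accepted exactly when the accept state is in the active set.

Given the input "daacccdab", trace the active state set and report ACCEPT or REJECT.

S₀ = ε-closure({0}) = {0,2,4}
'd' @ 1: {1,5,6}
'a' @ 2: {}  — no active states
rest 'acccdab' ignored (set empty)
after full input: {}  (accept=9 not in)

Answer: REJECT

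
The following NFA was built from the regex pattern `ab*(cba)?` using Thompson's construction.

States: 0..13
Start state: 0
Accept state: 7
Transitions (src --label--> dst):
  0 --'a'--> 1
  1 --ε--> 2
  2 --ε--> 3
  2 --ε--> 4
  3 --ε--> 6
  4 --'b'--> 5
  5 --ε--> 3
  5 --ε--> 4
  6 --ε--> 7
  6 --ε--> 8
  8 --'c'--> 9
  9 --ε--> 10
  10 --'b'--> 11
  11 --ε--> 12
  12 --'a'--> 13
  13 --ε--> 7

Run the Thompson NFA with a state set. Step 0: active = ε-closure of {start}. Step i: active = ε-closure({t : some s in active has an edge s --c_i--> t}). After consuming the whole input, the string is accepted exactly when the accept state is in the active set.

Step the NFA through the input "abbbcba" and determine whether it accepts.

Answer: ACCEPT

Derivation:
start: ε-closure({0}) = {0}
'a' @ 1: {1,2,3,4,6,7,8}  [accepting]
'b' @ 2: {3,4,5,6,7,8}  [accepting]
'b' @ 3: {3,4,5,6,7,8}  [accepting]
'b' @ 4: {3,4,5,6,7,8}  [accepting]
'c' @ 5: {9,10}
'b' @ 6: {11,12}
'a' @ 7: {7,13}  [accepting]
end set {7,13} — state 7 in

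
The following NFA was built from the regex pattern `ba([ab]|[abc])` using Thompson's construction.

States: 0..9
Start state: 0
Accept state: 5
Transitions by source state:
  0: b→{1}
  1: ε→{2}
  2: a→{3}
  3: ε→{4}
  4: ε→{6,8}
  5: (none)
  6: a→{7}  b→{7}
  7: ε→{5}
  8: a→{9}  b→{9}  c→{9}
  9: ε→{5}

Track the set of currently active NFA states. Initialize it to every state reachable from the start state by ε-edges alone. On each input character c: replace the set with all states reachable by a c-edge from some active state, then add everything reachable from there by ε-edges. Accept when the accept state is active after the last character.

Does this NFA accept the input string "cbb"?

S₀ = ε-closure({0}) = {0}
'c' @ 1: {}  — no active states
rest 'bb' ignored (set empty)
end set {} — state 5 not in

Answer: REJECT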